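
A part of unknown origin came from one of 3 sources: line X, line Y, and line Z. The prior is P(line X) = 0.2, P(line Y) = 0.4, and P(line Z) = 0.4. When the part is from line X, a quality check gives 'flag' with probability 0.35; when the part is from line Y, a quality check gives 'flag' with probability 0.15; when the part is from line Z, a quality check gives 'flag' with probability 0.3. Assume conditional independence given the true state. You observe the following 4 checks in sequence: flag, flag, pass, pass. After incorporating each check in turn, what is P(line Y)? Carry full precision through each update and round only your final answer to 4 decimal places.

Apply Bayes' rule sequentially, carrying P(line Y) forward.
After 'flag': normaliser = 0.35·0.2000 + 0.15·0.4000 + 0.3·0.4000; P(line X) ≈ 0.2800, P(line Y) ≈ 0.2400, P(line Z) ≈ 0.4800
After 'flag': normaliser = 0.35·0.2800 + 0.15·0.2400 + 0.3·0.4800; P(line X) ≈ 0.3525, P(line Y) ≈ 0.1295, P(line Z) ≈ 0.5180
After 'pass': normaliser = 0.65·0.3525 + 0.85·0.1295 + 0.7·0.5180; P(line X) ≈ 0.3265, P(line Y) ≈ 0.1568, P(line Z) ≈ 0.5167
After 'pass': normaliser = 0.65·0.3265 + 0.85·0.1568 + 0.7·0.5167; P(line X) ≈ 0.3001, P(line Y) ≈ 0.1885, P(line Z) ≈ 0.5114

0.1885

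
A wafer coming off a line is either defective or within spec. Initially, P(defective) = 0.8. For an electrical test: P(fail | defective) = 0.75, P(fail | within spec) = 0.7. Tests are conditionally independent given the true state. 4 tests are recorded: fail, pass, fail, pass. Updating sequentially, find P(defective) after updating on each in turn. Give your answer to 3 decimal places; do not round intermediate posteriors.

After 'fail': P(defective) = 0.75·0.8000 / (0.75·0.8000 + 0.7·0.2000) ≈ 0.8108
After 'pass': P(defective) = 0.25·0.8108 / (0.25·0.8108 + 0.3·0.1892) ≈ 0.7812
After 'fail': P(defective) = 0.75·0.7812 / (0.75·0.7812 + 0.7·0.2188) ≈ 0.7928
After 'pass': P(defective) = 0.25·0.7928 / (0.25·0.7928 + 0.3·0.2072) ≈ 0.7613

0.761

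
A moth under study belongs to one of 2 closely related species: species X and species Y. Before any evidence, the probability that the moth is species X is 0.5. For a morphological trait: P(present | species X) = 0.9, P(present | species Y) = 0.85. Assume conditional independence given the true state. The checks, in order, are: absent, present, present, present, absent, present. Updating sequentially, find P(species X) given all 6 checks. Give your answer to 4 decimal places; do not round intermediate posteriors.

After 'absent': P(species X) = 0.1·0.5000 / (0.1·0.5000 + 0.15·0.5000) ≈ 0.4000
After 'present': P(species X) = 0.9·0.4000 / (0.9·0.4000 + 0.85·0.6000) ≈ 0.4138
After 'present': P(species X) = 0.9·0.4138 / (0.9·0.4138 + 0.85·0.5862) ≈ 0.4277
After 'present': P(species X) = 0.9·0.4277 / (0.9·0.4277 + 0.85·0.5723) ≈ 0.4418
After 'absent': P(species X) = 0.1·0.4418 / (0.1·0.4418 + 0.15·0.5582) ≈ 0.3454
After 'present': P(species X) = 0.9·0.3454 / (0.9·0.3454 + 0.85·0.6546) ≈ 0.3584

0.3584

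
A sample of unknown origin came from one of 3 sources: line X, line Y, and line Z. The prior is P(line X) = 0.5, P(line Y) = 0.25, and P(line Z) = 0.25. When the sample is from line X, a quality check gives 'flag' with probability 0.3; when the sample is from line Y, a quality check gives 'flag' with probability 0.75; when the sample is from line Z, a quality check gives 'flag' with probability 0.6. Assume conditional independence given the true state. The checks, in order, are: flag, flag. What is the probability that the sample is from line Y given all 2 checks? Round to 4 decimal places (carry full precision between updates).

Apply Bayes' rule sequentially, carrying P(line Y) forward.
After 'flag': normaliser = 0.3·0.5000 + 0.75·0.2500 + 0.6·0.2500; P(line X) ≈ 0.3077, P(line Y) ≈ 0.3846, P(line Z) ≈ 0.3077
After 'flag': normaliser = 0.3·0.3077 + 0.75·0.3846 + 0.6·0.3077; P(line X) ≈ 0.1633, P(line Y) ≈ 0.5102, P(line Z) ≈ 0.3265

0.5102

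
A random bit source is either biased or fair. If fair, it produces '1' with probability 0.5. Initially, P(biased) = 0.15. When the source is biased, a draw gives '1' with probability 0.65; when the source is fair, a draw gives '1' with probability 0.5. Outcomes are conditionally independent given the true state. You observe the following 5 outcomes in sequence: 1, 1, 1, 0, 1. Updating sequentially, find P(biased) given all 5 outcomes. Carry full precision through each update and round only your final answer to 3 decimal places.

0.261

After '1': P(biased) = 0.65·0.1500 / (0.65·0.1500 + 0.5·0.8500) ≈ 0.1866
After '1': P(biased) = 0.65·0.1866 / (0.65·0.1866 + 0.5·0.8134) ≈ 0.2297
After '1': P(biased) = 0.65·0.2297 / (0.65·0.2297 + 0.5·0.7703) ≈ 0.2794
After '0': P(biased) = 0.35·0.2794 / (0.35·0.2794 + 0.5·0.7206) ≈ 0.2135
After '1': P(biased) = 0.65·0.2135 / (0.65·0.2135 + 0.5·0.7865) ≈ 0.2608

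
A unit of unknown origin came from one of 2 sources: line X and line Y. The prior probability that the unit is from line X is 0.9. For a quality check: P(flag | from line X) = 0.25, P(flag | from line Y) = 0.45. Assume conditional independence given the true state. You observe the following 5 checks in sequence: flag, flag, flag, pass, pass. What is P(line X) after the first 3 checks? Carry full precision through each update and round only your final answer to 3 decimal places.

0.607

After 'flag': P(line X) = 0.25·0.9000 / (0.25·0.9000 + 0.45·0.1000) ≈ 0.8333
After 'flag': P(line X) = 0.25·0.8333 / (0.25·0.8333 + 0.45·0.1667) ≈ 0.7353
After 'flag': P(line X) = 0.25·0.7353 / (0.25·0.7353 + 0.45·0.2647) ≈ 0.6068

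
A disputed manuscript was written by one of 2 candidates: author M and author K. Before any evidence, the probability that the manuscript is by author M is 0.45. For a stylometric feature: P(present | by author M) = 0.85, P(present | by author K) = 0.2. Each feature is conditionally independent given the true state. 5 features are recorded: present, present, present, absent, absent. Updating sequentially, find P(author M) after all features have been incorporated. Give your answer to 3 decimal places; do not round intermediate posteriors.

Each posterior becomes the prior for the next update.
After 'present': P(author M) = 0.85·0.4500 / (0.85·0.4500 + 0.2·0.5500) ≈ 0.7766
After 'present': P(author M) = 0.85·0.7766 / (0.85·0.7766 + 0.2·0.2234) ≈ 0.9366
After 'present': P(author M) = 0.85·0.9366 / (0.85·0.9366 + 0.2·0.0634) ≈ 0.9843
After 'absent': P(author M) = 0.15·0.9843 / (0.15·0.9843 + 0.8·0.0157) ≈ 0.9217
After 'absent': P(author M) = 0.15·0.9217 / (0.15·0.9217 + 0.8·0.0783) ≈ 0.6883

0.688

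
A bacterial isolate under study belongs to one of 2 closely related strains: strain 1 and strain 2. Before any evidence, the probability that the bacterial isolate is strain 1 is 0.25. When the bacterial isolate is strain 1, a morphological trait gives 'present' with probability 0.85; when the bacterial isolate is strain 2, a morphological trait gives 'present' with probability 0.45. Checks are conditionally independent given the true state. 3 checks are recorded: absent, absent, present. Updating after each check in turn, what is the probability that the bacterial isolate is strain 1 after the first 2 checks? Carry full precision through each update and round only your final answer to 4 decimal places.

After 'absent': P(strain 1) = 0.15·0.2500 / (0.15·0.2500 + 0.55·0.7500) ≈ 0.0833
After 'absent': P(strain 1) = 0.15·0.0833 / (0.15·0.0833 + 0.55·0.9167) ≈ 0.0242

0.0242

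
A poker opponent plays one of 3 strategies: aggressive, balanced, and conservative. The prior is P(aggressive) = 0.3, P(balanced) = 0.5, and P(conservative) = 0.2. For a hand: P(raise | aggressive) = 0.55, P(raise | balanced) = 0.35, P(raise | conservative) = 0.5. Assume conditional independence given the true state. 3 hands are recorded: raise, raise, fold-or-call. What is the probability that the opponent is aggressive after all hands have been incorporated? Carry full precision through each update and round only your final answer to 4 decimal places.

0.3865

After 'raise': normaliser = 0.55·0.3000 + 0.35·0.5000 + 0.5·0.2000; P(aggressive) ≈ 0.3750, P(balanced) ≈ 0.3977, P(conservative) ≈ 0.2273
After 'raise': normaliser = 0.55·0.3750 + 0.35·0.3977 + 0.5·0.2273; P(aggressive) ≈ 0.4493, P(balanced) ≈ 0.3032, P(conservative) ≈ 0.2475
After 'fold-or-call': normaliser = 0.45·0.4493 + 0.65·0.3032 + 0.5·0.2475; P(aggressive) ≈ 0.3865, P(balanced) ≈ 0.3768, P(conservative) ≈ 0.2366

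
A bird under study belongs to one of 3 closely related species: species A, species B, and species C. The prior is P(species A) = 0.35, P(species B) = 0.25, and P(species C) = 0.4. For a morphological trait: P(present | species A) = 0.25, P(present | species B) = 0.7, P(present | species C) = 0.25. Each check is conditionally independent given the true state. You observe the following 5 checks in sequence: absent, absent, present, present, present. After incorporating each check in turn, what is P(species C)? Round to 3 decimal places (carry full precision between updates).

After 'absent': normaliser = 0.75·0.3500 + 0.3·0.2500 + 0.75·0.4000; P(species A) ≈ 0.4118, P(species B) ≈ 0.1176, P(species C) ≈ 0.4706
After 'absent': normaliser = 0.75·0.4118 + 0.3·0.1176 + 0.75·0.4706; P(species A) ≈ 0.4430, P(species B) ≈ 0.0506, P(species C) ≈ 0.5063
After 'present': normaliser = 0.25·0.4430 + 0.7·0.0506 + 0.25·0.5063; P(species A) ≈ 0.4060, P(species B) ≈ 0.1299, P(species C) ≈ 0.4640
After 'present': normaliser = 0.25·0.4060 + 0.7·0.1299 + 0.25·0.4640; P(species A) ≈ 0.3291, P(species B) ≈ 0.2948, P(species C) ≈ 0.3761
After 'present': normaliser = 0.25·0.3291 + 0.7·0.2948 + 0.25·0.3761; P(species A) ≈ 0.2150, P(species B) ≈ 0.5393, P(species C) ≈ 0.2457

0.246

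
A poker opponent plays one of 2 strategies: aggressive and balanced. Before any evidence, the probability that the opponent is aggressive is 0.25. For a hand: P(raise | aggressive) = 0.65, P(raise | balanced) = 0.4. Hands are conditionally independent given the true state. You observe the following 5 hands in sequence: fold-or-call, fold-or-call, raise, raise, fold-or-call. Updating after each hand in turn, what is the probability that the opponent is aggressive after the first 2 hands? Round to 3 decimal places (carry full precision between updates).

Each posterior becomes the prior for the next update.
After 'fold-or-call': P(aggressive) = 0.35·0.2500 / (0.35·0.2500 + 0.6·0.7500) ≈ 0.1628
After 'fold-or-call': P(aggressive) = 0.35·0.1628 / (0.35·0.1628 + 0.6·0.8372) ≈ 0.1019

0.102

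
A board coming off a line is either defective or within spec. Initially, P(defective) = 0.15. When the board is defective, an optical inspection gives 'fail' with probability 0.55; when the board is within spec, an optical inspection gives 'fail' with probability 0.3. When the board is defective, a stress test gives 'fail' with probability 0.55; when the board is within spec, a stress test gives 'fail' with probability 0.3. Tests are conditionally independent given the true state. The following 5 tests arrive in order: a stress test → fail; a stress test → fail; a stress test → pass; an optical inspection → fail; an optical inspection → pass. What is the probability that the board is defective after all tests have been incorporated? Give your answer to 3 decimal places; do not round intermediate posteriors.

After a stress test='fail': P(defective) = 0.55·0.1500 / (0.55·0.1500 + 0.3·0.8500) ≈ 0.2444
After a stress test='fail': P(defective) = 0.55·0.2444 / (0.55·0.2444 + 0.3·0.7556) ≈ 0.3723
After a stress test='pass': P(defective) = 0.45·0.3723 / (0.45·0.3723 + 0.7·0.6277) ≈ 0.2760
After an optical inspection='fail': P(defective) = 0.55·0.2760 / (0.55·0.2760 + 0.3·0.7240) ≈ 0.4114
After an optical inspection='pass': P(defective) = 0.45·0.4114 / (0.45·0.4114 + 0.7·0.5886) ≈ 0.3101

0.310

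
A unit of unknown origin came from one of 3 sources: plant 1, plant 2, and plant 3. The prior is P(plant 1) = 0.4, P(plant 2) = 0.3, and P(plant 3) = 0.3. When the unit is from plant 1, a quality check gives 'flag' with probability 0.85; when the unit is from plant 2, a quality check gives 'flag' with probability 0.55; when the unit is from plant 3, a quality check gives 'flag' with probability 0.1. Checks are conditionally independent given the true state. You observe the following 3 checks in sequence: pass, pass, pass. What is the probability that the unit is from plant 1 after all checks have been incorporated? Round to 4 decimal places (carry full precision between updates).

0.0055

After 'pass': normaliser = 0.15·0.4000 + 0.45·0.3000 + 0.9·0.3000; P(plant 1) ≈ 0.1290, P(plant 2) ≈ 0.2903, P(plant 3) ≈ 0.5806
After 'pass': normaliser = 0.15·0.1290 + 0.45·0.2903 + 0.9·0.5806; P(plant 1) ≈ 0.0288, P(plant 2) ≈ 0.1942, P(plant 3) ≈ 0.7770
After 'pass': normaliser = 0.15·0.0288 + 0.45·0.1942 + 0.9·0.7770; P(plant 1) ≈ 0.0055, P(plant 2) ≈ 0.1105, P(plant 3) ≈ 0.8840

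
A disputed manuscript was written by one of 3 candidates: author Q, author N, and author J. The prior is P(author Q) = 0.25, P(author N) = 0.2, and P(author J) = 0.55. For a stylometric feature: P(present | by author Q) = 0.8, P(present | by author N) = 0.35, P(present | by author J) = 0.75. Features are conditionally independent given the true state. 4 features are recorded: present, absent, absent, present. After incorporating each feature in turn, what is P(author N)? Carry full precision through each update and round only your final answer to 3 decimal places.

0.287

Each posterior becomes the prior for the next update.
After 'present': normaliser = 0.8·0.2500 + 0.35·0.2000 + 0.75·0.5500; P(author Q) ≈ 0.2930, P(author N) ≈ 0.1026, P(author J) ≈ 0.6044
After 'absent': normaliser = 0.2·0.2930 + 0.65·0.1026 + 0.25·0.6044; P(author Q) ≈ 0.2121, P(author N) ≈ 0.2412, P(author J) ≈ 0.5467
After 'absent': normaliser = 0.2·0.2121 + 0.65·0.2412 + 0.25·0.5467; P(author Q) ≈ 0.1263, P(author N) ≈ 0.4668, P(author J) ≈ 0.4069
After 'present': normaliser = 0.8·0.1263 + 0.35·0.4668 + 0.75·0.4069; P(author Q) ≈ 0.1773, P(author N) ≈ 0.2868, P(author J) ≈ 0.5358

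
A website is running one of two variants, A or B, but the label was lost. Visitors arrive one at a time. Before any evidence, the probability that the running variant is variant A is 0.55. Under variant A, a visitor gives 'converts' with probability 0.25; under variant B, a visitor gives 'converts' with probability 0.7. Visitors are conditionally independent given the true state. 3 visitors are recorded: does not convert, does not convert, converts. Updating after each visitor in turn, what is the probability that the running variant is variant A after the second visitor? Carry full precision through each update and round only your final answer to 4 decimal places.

After 'does not convert': P(A) = 0.75·0.5500 / (0.75·0.5500 + 0.3·0.4500) ≈ 0.7534
After 'does not convert': P(A) = 0.75·0.7534 / (0.75·0.7534 + 0.3·0.2466) ≈ 0.8842

0.8842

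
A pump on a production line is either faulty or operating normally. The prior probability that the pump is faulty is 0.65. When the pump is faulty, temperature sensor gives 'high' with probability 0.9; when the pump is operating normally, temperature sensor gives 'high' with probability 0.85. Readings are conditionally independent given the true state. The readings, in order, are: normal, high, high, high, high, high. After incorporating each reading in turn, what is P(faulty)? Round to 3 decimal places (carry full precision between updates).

0.622

Each posterior becomes the prior for the next update.
After 'normal': P(faulty) = 0.1·0.6500 / (0.1·0.6500 + 0.15·0.3500) ≈ 0.5532
After 'high': P(faulty) = 0.9·0.5532 / (0.9·0.5532 + 0.85·0.4468) ≈ 0.5673
After 'high': P(faulty) = 0.9·0.5673 / (0.9·0.5673 + 0.85·0.4327) ≈ 0.5812
After 'high': P(faulty) = 0.9·0.5812 / (0.9·0.5812 + 0.85·0.4188) ≈ 0.5951
After 'high': P(faulty) = 0.9·0.5951 / (0.9·0.5951 + 0.85·0.4049) ≈ 0.6088
After 'high': P(faulty) = 0.9·0.6088 / (0.9·0.6088 + 0.85·0.3912) ≈ 0.6223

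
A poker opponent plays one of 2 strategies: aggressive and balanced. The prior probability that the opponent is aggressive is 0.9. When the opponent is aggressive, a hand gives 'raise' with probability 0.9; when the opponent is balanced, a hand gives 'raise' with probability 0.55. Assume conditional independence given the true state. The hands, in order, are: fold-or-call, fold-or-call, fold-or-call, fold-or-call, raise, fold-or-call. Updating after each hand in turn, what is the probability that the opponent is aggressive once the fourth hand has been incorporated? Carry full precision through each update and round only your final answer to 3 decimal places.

0.021

Each posterior becomes the prior for the next update.
After 'fold-or-call': P(aggressive) = 0.1·0.9000 / (0.1·0.9000 + 0.45·0.1000) ≈ 0.6667
After 'fold-or-call': P(aggressive) = 0.1·0.6667 / (0.1·0.6667 + 0.45·0.3333) ≈ 0.3077
After 'fold-or-call': P(aggressive) = 0.1·0.3077 / (0.1·0.3077 + 0.45·0.6923) ≈ 0.0899
After 'fold-or-call': P(aggressive) = 0.1·0.0899 / (0.1·0.0899 + 0.45·0.9101) ≈ 0.0215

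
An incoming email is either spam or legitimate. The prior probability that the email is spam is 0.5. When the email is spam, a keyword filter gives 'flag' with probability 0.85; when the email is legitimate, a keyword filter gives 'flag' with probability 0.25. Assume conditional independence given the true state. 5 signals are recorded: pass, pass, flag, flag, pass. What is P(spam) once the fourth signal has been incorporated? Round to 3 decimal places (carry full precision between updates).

After 'pass': P(spam) = 0.15·0.5000 / (0.15·0.5000 + 0.75·0.5000) ≈ 0.1667
After 'pass': P(spam) = 0.15·0.1667 / (0.15·0.1667 + 0.75·0.8333) ≈ 0.0385
After 'flag': P(spam) = 0.85·0.0385 / (0.85·0.0385 + 0.25·0.9615) ≈ 0.1197
After 'flag': P(spam) = 0.85·0.1197 / (0.85·0.1197 + 0.25·0.8803) ≈ 0.3162

0.316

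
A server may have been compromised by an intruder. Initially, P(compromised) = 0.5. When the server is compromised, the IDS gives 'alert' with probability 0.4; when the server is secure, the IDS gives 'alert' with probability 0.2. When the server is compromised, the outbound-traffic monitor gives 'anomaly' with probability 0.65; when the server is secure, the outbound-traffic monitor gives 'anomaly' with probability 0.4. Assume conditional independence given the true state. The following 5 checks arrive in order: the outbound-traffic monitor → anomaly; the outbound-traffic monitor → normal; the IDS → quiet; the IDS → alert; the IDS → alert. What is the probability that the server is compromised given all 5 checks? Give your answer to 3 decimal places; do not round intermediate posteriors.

0.740

After the outbound-traffic monitor='anomaly': P(compromised) = 0.65·0.5000 / (0.65·0.5000 + 0.4·0.5000) ≈ 0.6190
After the outbound-traffic monitor='normal': P(compromised) = 0.35·0.6190 / (0.35·0.6190 + 0.6·0.3810) ≈ 0.4866
After the IDS='quiet': P(compromised) = 0.6·0.4866 / (0.6·0.4866 + 0.8·0.5134) ≈ 0.4155
After the IDS='alert': P(compromised) = 0.4·0.4155 / (0.4·0.4155 + 0.2·0.5845) ≈ 0.5871
After the IDS='alert': P(compromised) = 0.4·0.5871 / (0.4·0.5871 + 0.2·0.4129) ≈ 0.7398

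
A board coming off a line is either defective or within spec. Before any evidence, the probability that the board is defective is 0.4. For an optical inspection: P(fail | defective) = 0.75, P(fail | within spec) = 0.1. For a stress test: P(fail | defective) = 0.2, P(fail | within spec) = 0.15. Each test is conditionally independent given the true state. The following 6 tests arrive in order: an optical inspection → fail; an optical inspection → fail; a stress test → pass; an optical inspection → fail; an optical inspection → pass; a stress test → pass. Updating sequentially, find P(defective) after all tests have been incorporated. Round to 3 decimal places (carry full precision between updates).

After an optical inspection='fail': P(defective) = 0.75·0.4000 / (0.75·0.4000 + 0.1·0.6000) ≈ 0.8333
After an optical inspection='fail': P(defective) = 0.75·0.8333 / (0.75·0.8333 + 0.1·0.1667) ≈ 0.9740
After a stress test='pass': P(defective) = 0.8·0.9740 / (0.8·0.9740 + 0.85·0.0260) ≈ 0.9724
After an optical inspection='fail': P(defective) = 0.75·0.9724 / (0.75·0.9724 + 0.1·0.0276) ≈ 0.9962
After an optical inspection='pass': P(defective) = 0.25·0.9962 / (0.25·0.9962 + 0.9·0.0038) ≈ 0.9866
After a stress test='pass': P(defective) = 0.8·0.9866 / (0.8·0.9866 + 0.85·0.0134) ≈ 0.9858

0.986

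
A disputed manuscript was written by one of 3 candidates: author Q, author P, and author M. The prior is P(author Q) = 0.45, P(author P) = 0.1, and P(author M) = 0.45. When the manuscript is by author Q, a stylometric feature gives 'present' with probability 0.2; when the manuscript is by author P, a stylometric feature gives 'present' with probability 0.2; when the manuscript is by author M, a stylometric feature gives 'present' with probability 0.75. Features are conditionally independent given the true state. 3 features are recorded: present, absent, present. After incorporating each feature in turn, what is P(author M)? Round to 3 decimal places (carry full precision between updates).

0.782

Each posterior becomes the prior for the next update.
After 'present': normaliser = 0.2·0.4500 + 0.2·0.1000 + 0.75·0.4500; P(author Q) ≈ 0.2011, P(author P) ≈ 0.0447, P(author M) ≈ 0.7542
After 'absent': normaliser = 0.8·0.2011 + 0.8·0.0447 + 0.25·0.7542; P(author Q) ≈ 0.4177, P(author P) ≈ 0.0928, P(author M) ≈ 0.4895
After 'present': normaliser = 0.2·0.4177 + 0.2·0.0928 + 0.75·0.4895; P(author Q) ≈ 0.1780, P(author P) ≈ 0.0396, P(author M) ≈ 0.7824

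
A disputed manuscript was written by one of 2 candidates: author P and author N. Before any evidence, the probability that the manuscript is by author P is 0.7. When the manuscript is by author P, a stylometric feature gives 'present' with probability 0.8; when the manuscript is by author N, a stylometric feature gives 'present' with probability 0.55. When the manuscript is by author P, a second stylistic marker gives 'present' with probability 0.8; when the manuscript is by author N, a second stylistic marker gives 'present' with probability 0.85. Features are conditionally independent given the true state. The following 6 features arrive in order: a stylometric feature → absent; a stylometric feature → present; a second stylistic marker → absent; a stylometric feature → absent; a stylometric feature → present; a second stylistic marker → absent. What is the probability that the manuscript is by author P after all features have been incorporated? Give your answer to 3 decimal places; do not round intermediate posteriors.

0.634

After a stylometric feature='absent': P(author P) = 0.2·0.7000 / (0.2·0.7000 + 0.45·0.3000) ≈ 0.5091
After a stylometric feature='present': P(author P) = 0.8·0.5091 / (0.8·0.5091 + 0.55·0.4909) ≈ 0.6013
After a second stylistic marker='absent': P(author P) = 0.2·0.6013 / (0.2·0.6013 + 0.15·0.3987) ≈ 0.6679
After a stylometric feature='absent': P(author P) = 0.2·0.6679 / (0.2·0.6679 + 0.45·0.3321) ≈ 0.4720
After a stylometric feature='present': P(author P) = 0.8·0.4720 / (0.8·0.4720 + 0.55·0.5280) ≈ 0.5653
After a second stylistic marker='absent': P(author P) = 0.2·0.5653 / (0.2·0.5653 + 0.15·0.4347) ≈ 0.6342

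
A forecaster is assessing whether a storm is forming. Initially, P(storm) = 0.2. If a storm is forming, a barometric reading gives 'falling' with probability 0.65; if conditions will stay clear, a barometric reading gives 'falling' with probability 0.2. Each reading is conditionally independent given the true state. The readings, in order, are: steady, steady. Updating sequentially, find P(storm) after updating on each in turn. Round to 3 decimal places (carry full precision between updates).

0.046

After 'steady': P(storm) = 0.35·0.2000 / (0.35·0.2000 + 0.8·0.8000) ≈ 0.0986
After 'steady': P(storm) = 0.35·0.0986 / (0.35·0.0986 + 0.8·0.9014) ≈ 0.0457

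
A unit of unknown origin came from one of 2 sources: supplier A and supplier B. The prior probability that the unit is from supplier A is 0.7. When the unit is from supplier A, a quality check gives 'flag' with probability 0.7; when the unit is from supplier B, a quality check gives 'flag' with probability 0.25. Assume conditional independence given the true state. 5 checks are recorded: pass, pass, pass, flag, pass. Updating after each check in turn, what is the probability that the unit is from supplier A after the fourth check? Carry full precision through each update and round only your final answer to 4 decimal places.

0.2948

After 'pass': P(supplier A) = 0.3·0.7000 / (0.3·0.7000 + 0.75·0.3000) ≈ 0.4828
After 'pass': P(supplier A) = 0.3·0.4828 / (0.3·0.4828 + 0.75·0.5172) ≈ 0.2718
After 'pass': P(supplier A) = 0.3·0.2718 / (0.3·0.2718 + 0.75·0.7282) ≈ 0.1299
After 'flag': P(supplier A) = 0.7·0.1299 / (0.7·0.1299 + 0.25·0.8701) ≈ 0.2948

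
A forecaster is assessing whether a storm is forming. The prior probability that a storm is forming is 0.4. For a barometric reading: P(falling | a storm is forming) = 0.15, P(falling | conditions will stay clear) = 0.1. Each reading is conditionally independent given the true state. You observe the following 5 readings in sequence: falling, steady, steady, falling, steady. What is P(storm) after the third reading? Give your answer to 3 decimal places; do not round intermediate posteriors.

0.471

After 'falling': P(storm) = 0.15·0.4000 / (0.15·0.4000 + 0.1·0.6000) ≈ 0.5000
After 'steady': P(storm) = 0.85·0.5000 / (0.85·0.5000 + 0.9·0.5000) ≈ 0.4857
After 'steady': P(storm) = 0.85·0.4857 / (0.85·0.4857 + 0.9·0.5143) ≈ 0.4715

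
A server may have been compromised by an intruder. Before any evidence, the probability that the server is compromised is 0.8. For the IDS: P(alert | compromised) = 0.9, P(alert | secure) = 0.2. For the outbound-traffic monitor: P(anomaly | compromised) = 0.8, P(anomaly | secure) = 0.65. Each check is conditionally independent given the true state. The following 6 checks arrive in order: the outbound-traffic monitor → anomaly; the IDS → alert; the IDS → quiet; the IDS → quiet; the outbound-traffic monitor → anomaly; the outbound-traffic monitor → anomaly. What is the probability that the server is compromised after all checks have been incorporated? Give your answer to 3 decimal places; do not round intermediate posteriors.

0.344

After the outbound-traffic monitor='anomaly': P(compromised) = 0.8·0.8000 / (0.8·0.8000 + 0.65·0.2000) ≈ 0.8312
After the IDS='alert': P(compromised) = 0.9·0.8312 / (0.9·0.8312 + 0.2·0.1688) ≈ 0.9568
After the IDS='quiet': P(compromised) = 0.1·0.9568 / (0.1·0.9568 + 0.8·0.0432) ≈ 0.7347
After the IDS='quiet': P(compromised) = 0.1·0.7347 / (0.1·0.7347 + 0.8·0.2653) ≈ 0.2571
After the outbound-traffic monitor='anomaly': P(compromised) = 0.8·0.2571 / (0.8·0.2571 + 0.65·0.7429) ≈ 0.2988
After the outbound-traffic monitor='anomaly': P(compromised) = 0.8·0.2988 / (0.8·0.2988 + 0.65·0.7012) ≈ 0.3440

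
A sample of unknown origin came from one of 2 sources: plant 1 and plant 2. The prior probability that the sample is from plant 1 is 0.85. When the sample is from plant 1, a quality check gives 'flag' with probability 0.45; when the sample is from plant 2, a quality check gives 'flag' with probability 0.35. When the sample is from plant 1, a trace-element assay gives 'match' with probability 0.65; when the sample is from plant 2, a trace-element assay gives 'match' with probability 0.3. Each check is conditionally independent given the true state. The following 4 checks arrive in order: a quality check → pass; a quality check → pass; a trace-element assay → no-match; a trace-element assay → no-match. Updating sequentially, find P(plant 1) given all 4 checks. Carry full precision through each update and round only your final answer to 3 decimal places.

After a quality check='pass': P(plant 1) = 0.55·0.8500 / (0.55·0.8500 + 0.65·0.1500) ≈ 0.8274
After a quality check='pass': P(plant 1) = 0.55·0.8274 / (0.55·0.8274 + 0.65·0.1726) ≈ 0.8023
After a trace-element assay='no-match': P(plant 1) = 0.35·0.8023 / (0.35·0.8023 + 0.7·0.1977) ≈ 0.6698
After a trace-element assay='no-match': P(plant 1) = 0.35·0.6698 / (0.35·0.6698 + 0.7·0.3302) ≈ 0.5035

0.504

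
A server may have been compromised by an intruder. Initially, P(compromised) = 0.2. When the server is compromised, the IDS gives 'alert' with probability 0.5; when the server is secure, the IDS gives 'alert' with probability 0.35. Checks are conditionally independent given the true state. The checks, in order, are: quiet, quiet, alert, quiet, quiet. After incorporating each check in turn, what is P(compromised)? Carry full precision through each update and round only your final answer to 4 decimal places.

0.1111

After 'quiet': P(compromised) = 0.5·0.2000 / (0.5·0.2000 + 0.65·0.8000) ≈ 0.1613
After 'quiet': P(compromised) = 0.5·0.1613 / (0.5·0.1613 + 0.65·0.8387) ≈ 0.1289
After 'alert': P(compromised) = 0.5·0.1289 / (0.5·0.1289 + 0.35·0.8711) ≈ 0.1745
After 'quiet': P(compromised) = 0.5·0.1745 / (0.5·0.1745 + 0.65·0.8255) ≈ 0.1398
After 'quiet': P(compromised) = 0.5·0.1398 / (0.5·0.1398 + 0.65·0.8602) ≈ 0.1111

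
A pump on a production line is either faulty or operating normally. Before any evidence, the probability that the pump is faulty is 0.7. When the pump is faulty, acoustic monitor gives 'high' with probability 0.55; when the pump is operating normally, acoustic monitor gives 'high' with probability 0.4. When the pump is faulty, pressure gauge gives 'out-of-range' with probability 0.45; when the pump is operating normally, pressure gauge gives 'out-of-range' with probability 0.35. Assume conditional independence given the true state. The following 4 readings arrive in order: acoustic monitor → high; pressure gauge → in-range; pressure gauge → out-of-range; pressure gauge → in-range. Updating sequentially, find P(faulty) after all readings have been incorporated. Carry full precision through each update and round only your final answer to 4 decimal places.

0.7471

After acoustic monitor='high': P(faulty) = 0.55·0.7000 / (0.55·0.7000 + 0.4·0.3000) ≈ 0.7624
After pressure gauge='in-range': P(faulty) = 0.55·0.7624 / (0.55·0.7624 + 0.65·0.2376) ≈ 0.7308
After pressure gauge='out-of-range': P(faulty) = 0.45·0.7308 / (0.45·0.7308 + 0.35·0.2692) ≈ 0.7773
After pressure gauge='in-range': P(faulty) = 0.55·0.7773 / (0.55·0.7773 + 0.65·0.2227) ≈ 0.7471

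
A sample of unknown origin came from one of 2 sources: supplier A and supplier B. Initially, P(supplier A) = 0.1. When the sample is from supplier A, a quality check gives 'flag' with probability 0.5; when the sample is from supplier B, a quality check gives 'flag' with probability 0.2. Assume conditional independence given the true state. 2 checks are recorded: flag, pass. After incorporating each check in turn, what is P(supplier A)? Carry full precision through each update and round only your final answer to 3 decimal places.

After 'flag': P(supplier A) = 0.5·0.1000 / (0.5·0.1000 + 0.2·0.9000) ≈ 0.2174
After 'pass': P(supplier A) = 0.5·0.2174 / (0.5·0.2174 + 0.8·0.7826) ≈ 0.1479

0.148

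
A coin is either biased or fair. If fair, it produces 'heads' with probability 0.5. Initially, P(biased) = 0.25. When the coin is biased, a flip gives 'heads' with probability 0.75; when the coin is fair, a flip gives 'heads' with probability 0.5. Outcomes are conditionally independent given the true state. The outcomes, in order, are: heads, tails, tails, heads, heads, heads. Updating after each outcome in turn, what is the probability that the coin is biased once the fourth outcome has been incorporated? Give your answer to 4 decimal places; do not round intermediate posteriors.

Each posterior becomes the prior for the next update.
After 'heads': P(biased) = 0.75·0.2500 / (0.75·0.2500 + 0.5·0.7500) ≈ 0.3333
After 'tails': P(biased) = 0.25·0.3333 / (0.25·0.3333 + 0.5·0.6667) ≈ 0.2000
After 'tails': P(biased) = 0.25·0.2000 / (0.25·0.2000 + 0.5·0.8000) ≈ 0.1111
After 'heads': P(biased) = 0.75·0.1111 / (0.75·0.1111 + 0.5·0.8889) ≈ 0.1579

0.1579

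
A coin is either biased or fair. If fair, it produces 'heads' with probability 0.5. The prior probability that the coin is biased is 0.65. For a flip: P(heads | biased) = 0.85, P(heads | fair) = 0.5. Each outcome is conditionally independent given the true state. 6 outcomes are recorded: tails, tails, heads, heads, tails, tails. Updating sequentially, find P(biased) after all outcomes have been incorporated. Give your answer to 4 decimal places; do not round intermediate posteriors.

After 'tails': P(biased) = 0.15·0.6500 / (0.15·0.6500 + 0.5·0.3500) ≈ 0.3578
After 'tails': P(biased) = 0.15·0.3578 / (0.15·0.3578 + 0.5·0.6422) ≈ 0.1432
After 'heads': P(biased) = 0.85·0.1432 / (0.85·0.1432 + 0.5·0.8568) ≈ 0.2213
After 'heads': P(biased) = 0.85·0.2213 / (0.85·0.2213 + 0.5·0.7787) ≈ 0.3257
After 'tails': P(biased) = 0.15·0.3257 / (0.15·0.3257 + 0.5·0.6743) ≈ 0.1266
After 'tails': P(biased) = 0.15·0.1266 / (0.15·0.1266 + 0.5·0.8734) ≈ 0.0417

0.0417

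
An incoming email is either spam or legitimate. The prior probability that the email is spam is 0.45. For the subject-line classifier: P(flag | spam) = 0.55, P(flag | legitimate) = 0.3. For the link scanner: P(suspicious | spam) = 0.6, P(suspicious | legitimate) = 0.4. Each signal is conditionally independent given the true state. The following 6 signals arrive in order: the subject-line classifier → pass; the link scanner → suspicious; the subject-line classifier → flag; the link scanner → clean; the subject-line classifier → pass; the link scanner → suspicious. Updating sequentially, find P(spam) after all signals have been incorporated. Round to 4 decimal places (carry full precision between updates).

Each posterior becomes the prior for the next update.
After the subject-line classifier='pass': P(spam) = 0.45·0.4500 / (0.45·0.4500 + 0.7·0.5500) ≈ 0.3447
After the link scanner='suspicious': P(spam) = 0.6·0.3447 / (0.6·0.3447 + 0.4·0.6553) ≈ 0.4410
After the subject-line classifier='flag': P(spam) = 0.55·0.4410 / (0.55·0.4410 + 0.3·0.5590) ≈ 0.5912
After the link scanner='clean': P(spam) = 0.4·0.5912 / (0.4·0.5912 + 0.6·0.4088) ≈ 0.4909
After the subject-line classifier='pass': P(spam) = 0.45·0.4909 / (0.45·0.4909 + 0.7·0.5091) ≈ 0.3827
After the link scanner='suspicious': P(spam) = 0.6·0.3827 / (0.6·0.3827 + 0.4·0.6173) ≈ 0.4818

0.4818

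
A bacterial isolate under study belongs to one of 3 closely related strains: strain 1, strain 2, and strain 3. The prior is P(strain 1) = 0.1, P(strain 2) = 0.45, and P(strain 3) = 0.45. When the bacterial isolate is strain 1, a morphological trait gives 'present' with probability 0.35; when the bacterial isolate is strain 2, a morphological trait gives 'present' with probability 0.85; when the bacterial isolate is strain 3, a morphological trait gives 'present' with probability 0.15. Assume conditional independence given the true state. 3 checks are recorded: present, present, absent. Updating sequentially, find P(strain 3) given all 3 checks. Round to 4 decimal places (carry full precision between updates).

After 'present': normaliser = 0.35·0.1000 + 0.85·0.4500 + 0.15·0.4500; P(strain 1) ≈ 0.0722, P(strain 2) ≈ 0.7887, P(strain 3) ≈ 0.1392
After 'present': normaliser = 0.35·0.0722 + 0.85·0.7887 + 0.15·0.1392; P(strain 1) ≈ 0.0353, P(strain 2) ≈ 0.9356, P(strain 3) ≈ 0.0291
After 'absent': normaliser = 0.65·0.0353 + 0.15·0.9356 + 0.85·0.0291; P(strain 1) ≈ 0.1219, P(strain 2) ≈ 0.7464, P(strain 3) ≈ 0.1317

0.1317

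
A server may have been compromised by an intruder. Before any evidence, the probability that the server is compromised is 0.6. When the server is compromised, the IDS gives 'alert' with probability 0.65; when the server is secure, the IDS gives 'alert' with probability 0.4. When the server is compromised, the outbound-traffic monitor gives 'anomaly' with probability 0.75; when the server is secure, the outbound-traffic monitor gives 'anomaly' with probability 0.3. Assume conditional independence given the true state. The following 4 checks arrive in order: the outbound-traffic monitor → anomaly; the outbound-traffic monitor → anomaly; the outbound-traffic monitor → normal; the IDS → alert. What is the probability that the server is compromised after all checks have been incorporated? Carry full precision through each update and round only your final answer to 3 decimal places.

0.845

After the outbound-traffic monitor='anomaly': P(compromised) = 0.75·0.6000 / (0.75·0.6000 + 0.3·0.4000) ≈ 0.7895
After the outbound-traffic monitor='anomaly': P(compromised) = 0.75·0.7895 / (0.75·0.7895 + 0.3·0.2105) ≈ 0.9036
After the outbound-traffic monitor='normal': P(compromised) = 0.25·0.9036 / (0.25·0.9036 + 0.7·0.0964) ≈ 0.7700
After the IDS='alert': P(compromised) = 0.65·0.7700 / (0.65·0.7700 + 0.4·0.2300) ≈ 0.8447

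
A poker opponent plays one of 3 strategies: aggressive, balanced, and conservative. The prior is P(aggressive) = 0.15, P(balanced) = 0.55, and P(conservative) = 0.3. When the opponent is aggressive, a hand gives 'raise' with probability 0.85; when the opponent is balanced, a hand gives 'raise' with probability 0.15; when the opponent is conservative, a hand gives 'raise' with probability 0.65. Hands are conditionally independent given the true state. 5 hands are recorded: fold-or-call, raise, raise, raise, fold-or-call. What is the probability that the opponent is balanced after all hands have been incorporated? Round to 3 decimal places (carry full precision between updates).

Apply Bayes' rule sequentially, carrying P(balanced) forward.
After 'fold-or-call': normaliser = 0.15·0.1500 + 0.85·0.5500 + 0.35·0.3000; P(aggressive) ≈ 0.0378, P(balanced) ≈ 0.7857, P(conservative) ≈ 0.1765
After 'raise': normaliser = 0.85·0.0378 + 0.15·0.7857 + 0.65·0.1765; P(aggressive) ≈ 0.1214, P(balanced) ≈ 0.4452, P(conservative) ≈ 0.4333
After 'raise': normaliser = 0.85·0.1214 + 0.15·0.4452 + 0.65·0.4333; P(aggressive) ≈ 0.2285, P(balanced) ≈ 0.1479, P(conservative) ≈ 0.6236
After 'raise': normaliser = 0.85·0.2285 + 0.15·0.1479 + 0.65·0.6236; P(aggressive) ≈ 0.3124, P(balanced) ≈ 0.0357, P(conservative) ≈ 0.6519
After 'fold-or-call': normaliser = 0.15·0.3124 + 0.85·0.0357 + 0.35·0.6519; P(aggressive) ≈ 0.1535, P(balanced) ≈ 0.0993, P(conservative) ≈ 0.7472

0.099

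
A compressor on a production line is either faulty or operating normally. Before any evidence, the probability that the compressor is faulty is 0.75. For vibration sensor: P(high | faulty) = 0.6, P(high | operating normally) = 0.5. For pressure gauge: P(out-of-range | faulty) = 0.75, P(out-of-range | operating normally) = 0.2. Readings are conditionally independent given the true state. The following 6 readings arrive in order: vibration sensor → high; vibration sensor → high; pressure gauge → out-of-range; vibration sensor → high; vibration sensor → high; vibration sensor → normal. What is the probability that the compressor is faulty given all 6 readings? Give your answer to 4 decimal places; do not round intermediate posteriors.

0.9491

Apply Bayes' rule sequentially, carrying P(faulty) forward.
After vibration sensor='high': P(faulty) = 0.6·0.7500 / (0.6·0.7500 + 0.5·0.2500) ≈ 0.7826
After vibration sensor='high': P(faulty) = 0.6·0.7826 / (0.6·0.7826 + 0.5·0.2174) ≈ 0.8120
After pressure gauge='out-of-range': P(faulty) = 0.75·0.8120 / (0.75·0.8120 + 0.2·0.1880) ≈ 0.9419
After vibration sensor='high': P(faulty) = 0.6·0.9419 / (0.6·0.9419 + 0.5·0.0581) ≈ 0.9511
After vibration sensor='high': P(faulty) = 0.6·0.9511 / (0.6·0.9511 + 0.5·0.0489) ≈ 0.9589
After vibration sensor='normal': P(faulty) = 0.4·0.9589 / (0.4·0.9589 + 0.5·0.0411) ≈ 0.9491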